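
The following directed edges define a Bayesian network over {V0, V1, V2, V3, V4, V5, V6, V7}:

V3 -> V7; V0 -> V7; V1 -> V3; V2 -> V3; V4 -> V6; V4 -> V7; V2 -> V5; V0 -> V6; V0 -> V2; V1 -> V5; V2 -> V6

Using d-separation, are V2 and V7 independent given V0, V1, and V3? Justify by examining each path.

There are 6 undirected paths between V2 and V7; checking each against the conditioning set {V0, V1, V3}:
  1. V2 ← V0 → V7 — V0:fork[blocks] ⇒ blocked
  2. V2 ← V0 → V6 ← V4 → V7 — V0:fork[blocks]; V6:collider[blocks]; V4:fork[open] ⇒ blocked
  3. V2 → V3 → V7 — V3:chain[blocks] ⇒ blocked
  4. V2 → V6 ← V4 → V7 — V6:collider[blocks]; V4:fork[open] ⇒ blocked
  5. V2 → V6 ← V0 → V7 — V6:collider[blocks]; V0:fork[blocks] ⇒ blocked
  6. V2 → V5 ← V1 → V3 → V7 — V5:collider[blocks]; V1:fork[blocks]; V3:chain[blocks] ⇒ blocked
All paths are blocked; V2 ⊥ V7 | {V0, V1, V3} holds.

Yes — V2 and V7 are d-separated given {V0, V1, V3}.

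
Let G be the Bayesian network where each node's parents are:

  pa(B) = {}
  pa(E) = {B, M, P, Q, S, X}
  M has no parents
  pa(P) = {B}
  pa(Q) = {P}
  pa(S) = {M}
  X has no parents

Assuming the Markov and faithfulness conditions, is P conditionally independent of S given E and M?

Enumerating the 6 paths from P to S and testing each for blocking by {E, M}:
Path 1: P ← B → E ← M → S
  M is a fork here and M is conditioned on, so the path is blocked at M.
Path 2: P ← B → E ← S
  B is a fork and B is not conditioned on; E is a collider and E is conditioned on, which opens it — no node blocks this path, so it is active.
Path 3: P → Q → E ← M → S
  M is a fork here and M is conditioned on, so the path is blocked at M.
Path 4: P → Q → E ← S
  Q is a chain and Q is not conditioned on; E is a collider and E is conditioned on, which opens it — no node blocks this path, so it is active.
Path 5: P → E ← M → S
  M is a fork here and M is conditioned on, so the path is blocked at M.
Path 6: P → E ← S
  E is a collider and E is conditioned on, which opens it — no node blocks this path, so it is active.
Since the path P ← B → E ← S is active, P and S are not d-separated given {E, M}.

No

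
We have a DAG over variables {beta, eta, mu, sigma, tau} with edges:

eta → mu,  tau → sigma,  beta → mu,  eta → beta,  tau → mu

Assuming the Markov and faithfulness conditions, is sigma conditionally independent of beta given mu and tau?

Yes

Enumerating the 2 paths from sigma to beta and testing each for blocking by {mu, tau}:
Path 1: sigma ← tau → mu ← beta
  tau is a fork here and tau is conditioned on, so the path is blocked at tau.
Path 2: sigma ← tau → mu ← eta → beta
  tau is a fork here and tau is conditioned on, so the path is blocked at tau.
Every path is blocked, so sigma and beta are d-separated given {mu, tau}.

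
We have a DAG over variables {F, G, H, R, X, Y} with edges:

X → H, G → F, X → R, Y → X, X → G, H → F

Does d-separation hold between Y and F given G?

There are 2 undirected paths between Y and F; checking each against the conditioning set {G}:
Path 1: Y → X → G → F
  G is a chain here and G is conditioned on, so the path is blocked at G.
Path 2: Y → X → H → F
  X is a chain and X is not conditioned on; H is a chain and H is not conditioned on — no node blocks this path, so it is active.
At least one path is unblocked, so d-separation fails.

No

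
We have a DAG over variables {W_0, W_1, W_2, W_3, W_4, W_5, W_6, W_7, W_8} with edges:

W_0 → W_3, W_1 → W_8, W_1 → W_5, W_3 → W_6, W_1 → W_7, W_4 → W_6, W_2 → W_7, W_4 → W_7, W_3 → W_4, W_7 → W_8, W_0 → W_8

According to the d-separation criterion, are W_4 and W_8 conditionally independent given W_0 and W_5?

There are 4 undirected paths between W_4 and W_8; checking each against the conditioning set {W_0, W_5}:
Path 1: W_4 → W_6 ← W_3 ← W_0 → W_8
  W_6 is a collider here and neither W_6 nor any of its descendants is conditioned on, so the collider stays closed — the path is blocked at W_6.
Path 2: W_4 → W_7 ← W_1 → W_8
  W_7 is a collider here and neither W_7 nor any of its descendants is conditioned on, so the collider stays closed — the path is blocked at W_7.
Path 3: W_4 → W_7 → W_8
  W_7 is a chain and W_7 is not conditioned on — no node blocks this path, so it is active.
Path 4: W_4 ← W_3 ← W_0 → W_8
  W_0 is a fork here and W_0 is conditioned on, so the path is blocked at W_0.
At least one path is unblocked, so d-separation fails.

No — W_4 and W_8 are not d-separated given {W_0, W_5}.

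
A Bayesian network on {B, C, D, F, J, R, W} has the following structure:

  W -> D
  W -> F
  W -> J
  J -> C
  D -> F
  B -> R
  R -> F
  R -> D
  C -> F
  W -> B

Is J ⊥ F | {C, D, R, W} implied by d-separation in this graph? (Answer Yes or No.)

Enumerating the 6 paths from J to F and testing each for blocking by {C, D, R, W}:
Path 1: J ← W → F
  W is a fork here and W is conditioned on, so the path is blocked at W.
Path 2: J ← W → D ← R → F
  W is a fork here and W is conditioned on, so the path is blocked at W.
Path 3: J ← W → D → F
  W is a fork here and W is conditioned on, so the path is blocked at W.
Path 4: J ← W → B → R → F
  W is a fork here and W is conditioned on, so the path is blocked at W.
Path 5: J ← W → B → R → D → F
  W is a fork here and W is conditioned on, so the path is blocked at W.
Path 6: J → C → F
  C is a chain here and C is conditioned on, so the path is blocked at C.
Every path is blocked, so J and F are d-separated given {C, D, R, W}.

Yes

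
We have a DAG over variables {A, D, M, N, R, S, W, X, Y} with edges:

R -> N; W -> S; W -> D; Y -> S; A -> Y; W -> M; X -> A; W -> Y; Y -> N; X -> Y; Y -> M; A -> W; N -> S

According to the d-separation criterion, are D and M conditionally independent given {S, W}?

Yes

We examine all 6 paths between D and M:
Path 1: D ← W → S ← N ← Y → M
  W is a fork here and W is conditioned on, so the path is blocked at W.
Path 2: D ← W → S ← Y → M
  W is a fork here and W is conditioned on, so the path is blocked at W.
Path 3: D ← W → M
  W is a fork here and W is conditioned on, so the path is blocked at W.
Path 4: D ← W → Y → M
  W is a fork here and W is conditioned on, so the path is blocked at W.
Path 5: D ← W ← A ← X → Y → M
  W is a chain here and W is conditioned on, so the path is blocked at W.
Path 6: D ← W ← A → Y → M
  W is a chain here and W is conditioned on, so the path is blocked at W.
All paths are blocked; D ⊥ M | {S, W} holds.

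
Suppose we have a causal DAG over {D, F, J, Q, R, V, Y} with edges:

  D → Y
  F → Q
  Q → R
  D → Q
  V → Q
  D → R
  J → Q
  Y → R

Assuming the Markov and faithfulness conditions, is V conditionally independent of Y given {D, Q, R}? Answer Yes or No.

Yes

There are 4 undirected paths between V and Y; checking each against the conditioning set {D, Q, R}:
Path 1: V → Q → R ← Y
  Q is a chain here and Q is conditioned on, so the path is blocked at Q.
Path 2: V → Q → R ← D → Y
  Q is a chain here and Q is conditioned on, so the path is blocked at Q.
Path 3: V → Q ← D → Y
  D is a fork here and D is conditioned on, so the path is blocked at D.
Path 4: V → Q ← D → R ← Y
  D is a fork here and D is conditioned on, so the path is blocked at D.
Every path is blocked, so V and Y are d-separated given {D, Q, R}.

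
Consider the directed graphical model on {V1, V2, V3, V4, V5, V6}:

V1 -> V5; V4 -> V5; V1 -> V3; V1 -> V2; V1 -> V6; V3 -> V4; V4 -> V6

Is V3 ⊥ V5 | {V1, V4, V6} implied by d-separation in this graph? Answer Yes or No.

We examine all 4 paths between V3 and V5:
  1. V3 ← V1 → V5 — V1:fork[blocks] ⇒ blocked
  2. V3 ← V1 → V6 ← V4 → V5 — V1:fork[blocks]; V6:collider[open]; V4:fork[blocks] ⇒ blocked
  3. V3 → V4 → V5 — V4:chain[blocks] ⇒ blocked
  4. V3 → V4 → V6 ← V1 → V5 — V4:chain[blocks]; V6:collider[open]; V1:fork[blocks] ⇒ blocked
Since every path is blocked, d-separation holds.

Yes — V3 and V5 are d-separated given {V1, V4, V6}.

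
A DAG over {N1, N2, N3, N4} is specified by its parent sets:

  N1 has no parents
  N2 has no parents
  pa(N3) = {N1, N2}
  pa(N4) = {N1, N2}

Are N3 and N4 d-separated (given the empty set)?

2 paths connect N3 and N4; each must be blocked for d-separation to hold:
Path 1: N3 ← N1 → N4
  N1 is a fork and N1 is not conditioned on — no node blocks this path, so it is active.
Path 2: N3 ← N2 → N4
  N2 is a fork and N2 is not conditioned on — no node blocks this path, so it is active.
Since the path N3 ← N1 → N4 is active, N3 and N4 are not d-separated given ∅.

No — N3 and N4 are not d-separated given ∅.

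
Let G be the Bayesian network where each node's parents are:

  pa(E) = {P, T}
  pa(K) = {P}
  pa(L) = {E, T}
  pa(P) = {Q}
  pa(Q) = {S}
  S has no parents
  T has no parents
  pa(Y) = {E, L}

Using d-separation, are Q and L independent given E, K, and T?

There are 3 undirected paths between Q and L; checking each against the conditioning set {E, K, T}:
  1. Q → P → E ← T → L — P:chain[open]; E:collider[open]; T:fork[blocks] ⇒ blocked
  2. Q → P → E → Y ← L — P:chain[open]; E:chain[blocks]; Y:collider[blocks] ⇒ blocked
  3. Q → P → E → L — P:chain[open]; E:chain[blocks] ⇒ blocked
All paths are blocked; Q ⊥ L | {E, K, T} holds.

Yes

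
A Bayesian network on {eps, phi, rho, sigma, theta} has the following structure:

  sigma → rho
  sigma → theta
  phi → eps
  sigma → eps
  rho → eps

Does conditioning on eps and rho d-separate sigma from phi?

No

2 paths connect sigma and phi; each must be blocked for d-separation to hold:
  1. sigma → eps ← phi — eps:collider[open] ⇒ active
  2. sigma → rho → eps ← phi — rho:chain[blocks]; eps:collider[open] ⇒ blocked
Because an active path exists, sigma and phi are not d-separated.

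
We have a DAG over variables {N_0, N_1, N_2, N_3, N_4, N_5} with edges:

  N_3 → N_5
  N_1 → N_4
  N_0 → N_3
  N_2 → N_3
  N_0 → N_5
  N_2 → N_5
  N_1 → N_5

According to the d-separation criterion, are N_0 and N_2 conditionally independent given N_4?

Yes

4 paths connect N_0 and N_2; each must be blocked for d-separation to hold:
Path 1: N_0 → N_5 ← N_2
  N_5 is a collider here and neither N_5 nor any of its descendants is conditioned on, so the collider stays closed — the path is blocked at N_5.
Path 2: N_0 → N_5 ← N_3 ← N_2
  N_5 is a collider here and neither N_5 nor any of its descendants is conditioned on, so the collider stays closed — the path is blocked at N_5.
Path 3: N_0 → N_3 → N_5 ← N_2
  N_5 is a collider here and neither N_5 nor any of its descendants is conditioned on, so the collider stays closed — the path is blocked at N_5.
Path 4: N_0 → N_3 ← N_2
  N_3 is a collider here and neither N_3 nor any of its descendants is conditioned on, so the collider stays closed — the path is blocked at N_3.
Every path is blocked, so N_0 and N_2 are d-separated given {N_4}.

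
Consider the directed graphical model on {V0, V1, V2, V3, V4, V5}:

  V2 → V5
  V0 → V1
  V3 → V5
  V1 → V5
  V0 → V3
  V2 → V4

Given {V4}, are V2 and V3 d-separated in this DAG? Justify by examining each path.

Yes — V2 and V3 are d-separated given {V4}.

We examine all 2 paths between V2 and V3:
Path 1: V2 → V5 ← V1 ← V0 → V3
  V5 is a collider here and neither V5 nor any of its descendants is conditioned on, so the collider stays closed — the path is blocked at V5.
Path 2: V2 → V5 ← V3
  V5 is a collider here and neither V5 nor any of its descendants is conditioned on, so the collider stays closed — the path is blocked at V5.
All paths are blocked; V2 ⊥ V3 | {V4} holds.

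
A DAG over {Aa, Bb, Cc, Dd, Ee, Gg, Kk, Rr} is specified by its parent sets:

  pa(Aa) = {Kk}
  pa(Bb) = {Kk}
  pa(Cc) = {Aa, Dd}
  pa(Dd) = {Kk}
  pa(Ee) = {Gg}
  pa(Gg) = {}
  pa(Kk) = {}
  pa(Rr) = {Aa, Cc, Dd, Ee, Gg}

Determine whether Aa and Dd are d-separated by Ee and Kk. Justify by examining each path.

Yes — Aa and Dd are d-separated given {Ee, Kk}.

There are 5 undirected paths between Aa and Dd; checking each against the conditioning set {Ee, Kk}:
Path 1: Aa → Cc ← Dd
  Cc is a collider here and neither Cc nor any of its descendants is conditioned on, so the collider stays closed — the path is blocked at Cc.
Path 2: Aa → Cc → Rr ← Dd
  Rr is a collider here and neither Rr nor any of its descendants is conditioned on, so the collider stays closed — the path is blocked at Rr.
Path 3: Aa → Rr ← Cc ← Dd
  Rr is a collider here and neither Rr nor any of its descendants is conditioned on, so the collider stays closed — the path is blocked at Rr.
Path 4: Aa → Rr ← Dd
  Rr is a collider here and neither Rr nor any of its descendants is conditioned on, so the collider stays closed — the path is blocked at Rr.
Path 5: Aa ← Kk → Dd
  Kk is a fork here and Kk is conditioned on, so the path is blocked at Kk.
All paths are blocked; Aa ⊥ Dd | {Ee, Kk} holds.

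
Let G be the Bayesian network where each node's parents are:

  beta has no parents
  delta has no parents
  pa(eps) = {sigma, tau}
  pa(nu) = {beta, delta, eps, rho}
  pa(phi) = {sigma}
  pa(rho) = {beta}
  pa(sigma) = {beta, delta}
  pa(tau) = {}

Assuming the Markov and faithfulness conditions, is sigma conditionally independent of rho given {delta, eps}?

We examine all 6 paths between sigma and rho:
Path 1: sigma ← delta → nu ← rho
  delta is a fork here and delta is conditioned on, so the path is blocked at delta.
Path 2: sigma ← delta → nu ← beta → rho
  delta is a fork here and delta is conditioned on, so the path is blocked at delta.
Path 3: sigma → eps → nu ← rho
  eps is a chain here and eps is conditioned on, so the path is blocked at eps.
Path 4: sigma → eps → nu ← beta → rho
  eps is a chain here and eps is conditioned on, so the path is blocked at eps.
Path 5: sigma ← beta → rho
  beta is a fork and beta is not conditioned on — no node blocks this path, so it is active.
Path 6: sigma ← beta → nu ← rho
  nu is a collider here and neither nu nor any of its descendants is conditioned on, so the collider stays closed — the path is blocked at nu.
Since the path sigma ← beta → rho is active, sigma and rho are not d-separated given {delta, eps}.

No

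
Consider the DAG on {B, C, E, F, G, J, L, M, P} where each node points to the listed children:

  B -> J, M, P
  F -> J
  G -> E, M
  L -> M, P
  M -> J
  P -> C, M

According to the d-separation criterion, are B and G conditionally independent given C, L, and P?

Yes

There are 4 undirected paths between B and G; checking each against the conditioning set {C, L, P}:
Path 1: B → M ← G
  M is a collider here and neither M nor any of its descendants is conditioned on, so the collider stays closed — the path is blocked at M.
Path 2: B → J ← M ← G
  J is a collider here and neither J nor any of its descendants is conditioned on, so the collider stays closed — the path is blocked at J.
Path 3: B → P → M ← G
  P is a chain here and P is conditioned on, so the path is blocked at P.
Path 4: B → P ← L → M ← G
  L is a fork here and L is conditioned on, so the path is blocked at L.
Since every path is blocked, d-separation holds.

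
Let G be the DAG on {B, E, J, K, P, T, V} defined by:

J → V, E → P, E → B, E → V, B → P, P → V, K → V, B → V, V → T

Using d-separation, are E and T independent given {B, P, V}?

Yes

5 paths connect E and T; each must be blocked for d-separation to hold:
Path 1: E → B → P → V → T
  B is a chain here and B is conditioned on, so the path is blocked at B.
Path 2: E → B → V → T
  B is a chain here and B is conditioned on, so the path is blocked at B.
Path 3: E → P ← B → V → T
  B is a fork here and B is conditioned on, so the path is blocked at B.
Path 4: E → P → V → T
  P is a chain here and P is conditioned on, so the path is blocked at P.
Path 5: E → V → T
  V is a chain here and V is conditioned on, so the path is blocked at V.
Every path is blocked, so E and T are d-separated given {B, P, V}.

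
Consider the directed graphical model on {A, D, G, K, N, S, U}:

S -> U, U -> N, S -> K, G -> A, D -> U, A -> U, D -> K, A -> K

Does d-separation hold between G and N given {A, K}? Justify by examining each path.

3 paths connect G and N; each must be blocked for d-separation to hold:
  1. G → A → U → N — A:chain[blocks]; U:chain[open] ⇒ blocked
  2. G → A → K ← D → U → N — A:chain[blocks]; K:collider[open]; D:fork[open]; U:chain[open] ⇒ blocked
  3. G → A → K ← S → U → N — A:chain[blocks]; K:collider[open]; S:fork[open]; U:chain[open] ⇒ blocked
Every path is blocked, so G and N are d-separated given {A, K}.

Yes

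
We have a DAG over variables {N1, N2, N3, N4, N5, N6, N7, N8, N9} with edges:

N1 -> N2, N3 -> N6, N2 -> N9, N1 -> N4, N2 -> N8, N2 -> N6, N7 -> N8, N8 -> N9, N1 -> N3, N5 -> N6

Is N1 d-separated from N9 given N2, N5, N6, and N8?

Enumerating the 4 paths from N1 to N9 and testing each for blocking by {N2, N5, N6, N8}:
  1. N1 → N3 → N6 ← N2 → N8 → N9 — N3:chain[open]; N6:collider[open]; N2:fork[blocks]; N8:chain[blocks] ⇒ blocked
  2. N1 → N3 → N6 ← N2 → N9 — N3:chain[open]; N6:collider[open]; N2:fork[blocks] ⇒ blocked
  3. N1 → N2 → N8 → N9 — N2:chain[blocks]; N8:chain[blocks] ⇒ blocked
  4. N1 → N2 → N9 — N2:chain[blocks] ⇒ blocked
Every path is blocked, so N1 and N9 are d-separated given {N2, N5, N6, N8}.

Yes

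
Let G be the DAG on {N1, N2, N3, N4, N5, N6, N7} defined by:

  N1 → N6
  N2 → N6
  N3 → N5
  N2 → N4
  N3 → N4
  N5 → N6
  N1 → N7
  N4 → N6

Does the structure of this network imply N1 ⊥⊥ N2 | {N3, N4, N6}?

No

Enumerating the 3 paths from N1 to N2 and testing each for blocking by {N3, N4, N6}:
Path 1: N1 → N6 ← N5 ← N3 → N4 ← N2
  N3 is a fork here and N3 is conditioned on, so the path is blocked at N3.
Path 2: N1 → N6 ← N4 ← N2
  N4 is a chain here and N4 is conditioned on, so the path is blocked at N4.
Path 3: N1 → N6 ← N2
  N6 is a collider and N6 is conditioned on, which opens it — no node blocks this path, so it is active.
Because an active path exists, N1 and N2 are not d-separated.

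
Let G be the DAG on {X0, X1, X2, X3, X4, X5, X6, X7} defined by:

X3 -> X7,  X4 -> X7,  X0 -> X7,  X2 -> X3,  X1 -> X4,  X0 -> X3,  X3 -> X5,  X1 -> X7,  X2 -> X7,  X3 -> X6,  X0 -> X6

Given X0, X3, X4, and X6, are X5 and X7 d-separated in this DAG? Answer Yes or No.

Yes

We examine all 4 paths between X5 and X7:
  1. X5 ← X3 ← X2 → X7 — X3:chain[blocks]; X2:fork[open] ⇒ blocked
  2. X5 ← X3 → X7 — X3:fork[blocks] ⇒ blocked
  3. X5 ← X3 → X6 ← X0 → X7 — X3:fork[blocks]; X6:collider[open]; X0:fork[blocks] ⇒ blocked
  4. X5 ← X3 ← X0 → X7 — X3:chain[blocks]; X0:fork[blocks] ⇒ blocked
All paths are blocked; X5 ⊥ X7 | {X0, X3, X4, X6} holds.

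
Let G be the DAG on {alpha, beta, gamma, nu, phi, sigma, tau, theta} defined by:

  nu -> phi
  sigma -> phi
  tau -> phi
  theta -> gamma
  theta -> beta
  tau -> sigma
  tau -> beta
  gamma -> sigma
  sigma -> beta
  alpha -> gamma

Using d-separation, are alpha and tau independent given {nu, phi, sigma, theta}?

No

Enumerating the 6 paths from alpha to tau and testing each for blocking by {nu, phi, sigma, theta}:
Path 1: alpha → gamma → sigma → phi ← tau
  sigma is a chain here and sigma is conditioned on, so the path is blocked at sigma.
Path 2: alpha → gamma → sigma → beta ← tau
  sigma is a chain here and sigma is conditioned on, so the path is blocked at sigma.
Path 3: alpha → gamma → sigma ← tau
  gamma is a chain and gamma is not conditioned on; sigma is a collider and sigma is conditioned on, which opens it — no node blocks this path, so it is active.
Path 4: alpha → gamma ← theta → beta ← sigma → phi ← tau
  theta is a fork here and theta is conditioned on, so the path is blocked at theta.
Path 5: alpha → gamma ← theta → beta ← sigma ← tau
  theta is a fork here and theta is conditioned on, so the path is blocked at theta.
Path 6: alpha → gamma ← theta → beta ← tau
  theta is a fork here and theta is conditioned on, so the path is blocked at theta.
Because an active path exists, alpha and tau are not d-separated.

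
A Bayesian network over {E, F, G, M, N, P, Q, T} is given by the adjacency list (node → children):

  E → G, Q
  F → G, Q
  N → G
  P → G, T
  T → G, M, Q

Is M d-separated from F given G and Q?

We examine all 6 paths between M and F:
Path 1: M ← T ← P → G ← F
  T is a chain and T is not conditioned on; P is a fork and P is not conditioned on; G is a collider and G is conditioned on, which opens it — no node blocks this path, so it is active.
Path 2: M ← T ← P → G ← E → Q ← F
  T is a chain and T is not conditioned on; P is a fork and P is not conditioned on; G is a collider and G is conditioned on, which opens it; E is a fork and E is not conditioned on; Q is a collider and Q is conditioned on, which opens it — no node blocks this path, so it is active.
Path 3: M ← T → Q ← F
  T is a fork and T is not conditioned on; Q is a collider and Q is conditioned on, which opens it — no node blocks this path, so it is active.
Path 4: M ← T → Q ← E → G ← F
  T is a fork and T is not conditioned on; Q is a collider and Q is conditioned on, which opens it; E is a fork and E is not conditioned on; G is a collider and G is conditioned on, which opens it — no node blocks this path, so it is active.
Path 5: M ← T → G ← F
  T is a fork and T is not conditioned on; G is a collider and G is conditioned on, which opens it — no node blocks this path, so it is active.
Path 6: M ← T → G ← E → Q ← F
  T is a fork and T is not conditioned on; G is a collider and G is conditioned on, which opens it; E is a fork and E is not conditioned on; Q is a collider and Q is conditioned on, which opens it — no node blocks this path, so it is active.
At least one path is unblocked, so d-separation fails.

No — M and F are not d-separated given {G, Q}.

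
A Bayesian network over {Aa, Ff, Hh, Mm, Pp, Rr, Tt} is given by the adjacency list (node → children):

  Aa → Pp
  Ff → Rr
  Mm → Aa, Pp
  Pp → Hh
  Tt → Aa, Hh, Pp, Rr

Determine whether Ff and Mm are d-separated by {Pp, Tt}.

Yes — Ff and Mm are d-separated given {Pp, Tt}.

We examine all 6 paths between Ff and Mm:
Path 1: Ff → Rr ← Tt → Pp ← Aa ← Mm
  Rr is a collider here and neither Rr nor any of its descendants is conditioned on, so the collider stays closed — the path is blocked at Rr.
Path 2: Ff → Rr ← Tt → Pp ← Mm
  Rr is a collider here and neither Rr nor any of its descendants is conditioned on, so the collider stays closed — the path is blocked at Rr.
Path 3: Ff → Rr ← Tt → Aa → Pp ← Mm
  Rr is a collider here and neither Rr nor any of its descendants is conditioned on, so the collider stays closed — the path is blocked at Rr.
Path 4: Ff → Rr ← Tt → Aa ← Mm
  Rr is a collider here and neither Rr nor any of its descendants is conditioned on, so the collider stays closed — the path is blocked at Rr.
Path 5: Ff → Rr ← Tt → Hh ← Pp ← Aa ← Mm
  Rr is a collider here and neither Rr nor any of its descendants is conditioned on, so the collider stays closed — the path is blocked at Rr.
Path 6: Ff → Rr ← Tt → Hh ← Pp ← Mm
  Rr is a collider here and neither Rr nor any of its descendants is conditioned on, so the collider stays closed — the path is blocked at Rr.
All paths are blocked; Ff ⊥ Mm | {Pp, Tt} holds.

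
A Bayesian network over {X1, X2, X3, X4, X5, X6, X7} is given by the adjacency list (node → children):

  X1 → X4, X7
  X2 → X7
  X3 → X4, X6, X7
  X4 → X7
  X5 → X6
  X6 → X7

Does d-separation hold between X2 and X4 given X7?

We examine all 4 paths between X2 and X4:
Path 1: X2 → X7 ← X4
  X7 is a collider and X7 is conditioned on, which opens it — no node blocks this path, so it is active.
Path 2: X2 → X7 ← X1 → X4
  X7 is a collider and X7 is conditioned on, which opens it; X1 is a fork and X1 is not conditioned on — no node blocks this path, so it is active.
Path 3: X2 → X7 ← X6 ← X3 → X4
  X7 is a collider and X7 is conditioned on, which opens it; X6 is a chain and X6 is not conditioned on; X3 is a fork and X3 is not conditioned on — no node blocks this path, so it is active.
Path 4: X2 → X7 ← X3 → X4
  X7 is a collider and X7 is conditioned on, which opens it; X3 is a fork and X3 is not conditioned on — no node blocks this path, so it is active.
Since the path X2 → X7 ← X4 is active, X2 and X4 are not d-separated given {X7}.

No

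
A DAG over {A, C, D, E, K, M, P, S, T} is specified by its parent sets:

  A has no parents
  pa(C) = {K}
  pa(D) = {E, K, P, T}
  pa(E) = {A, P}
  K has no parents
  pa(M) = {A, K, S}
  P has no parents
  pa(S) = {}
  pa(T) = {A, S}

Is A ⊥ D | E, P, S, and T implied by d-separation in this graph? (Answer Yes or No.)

Yes — A and D are d-separated given {E, P, S, T}.

We examine all 6 paths between A and D:
Path 1: A → T → D
  T is a chain here and T is conditioned on, so the path is blocked at T.
Path 2: A → T ← S → M ← K → D
  S is a fork here and S is conditioned on, so the path is blocked at S.
Path 3: A → M ← K → D
  M is a collider here and neither M nor any of its descendants is conditioned on, so the collider stays closed — the path is blocked at M.
Path 4: A → M ← S → T → D
  M is a collider here and neither M nor any of its descendants is conditioned on, so the collider stays closed — the path is blocked at M.
Path 5: A → E ← P → D
  P is a fork here and P is conditioned on, so the path is blocked at P.
Path 6: A → E → D
  E is a chain here and E is conditioned on, so the path is blocked at E.
All paths are blocked; A ⊥ D | {E, P, S, T} holds.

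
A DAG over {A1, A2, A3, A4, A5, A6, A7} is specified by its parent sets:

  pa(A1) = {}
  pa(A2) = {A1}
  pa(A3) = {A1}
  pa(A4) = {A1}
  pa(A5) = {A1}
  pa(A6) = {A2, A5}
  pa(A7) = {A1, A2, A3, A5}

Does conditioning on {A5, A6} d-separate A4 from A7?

Enumerating the 6 paths from A4 to A7 and testing each for blocking by {A5, A6}:
Path 1: A4 ← A1 → A2 → A6 ← A5 → A7
  A5 is a fork here and A5 is conditioned on, so the path is blocked at A5.
Path 2: A4 ← A1 → A2 → A7
  A1 is a fork and A1 is not conditioned on; A2 is a chain and A2 is not conditioned on — no node blocks this path, so it is active.
Path 3: A4 ← A1 → A7
  A1 is a fork and A1 is not conditioned on — no node blocks this path, so it is active.
Path 4: A4 ← A1 → A5 → A6 ← A2 → A7
  A5 is a chain here and A5 is conditioned on, so the path is blocked at A5.
Path 5: A4 ← A1 → A5 → A7
  A5 is a chain here and A5 is conditioned on, so the path is blocked at A5.
Path 6: A4 ← A1 → A3 → A7
  A1 is a fork and A1 is not conditioned on; A3 is a chain and A3 is not conditioned on — no node blocks this path, so it is active.
Since the path A4 ← A1 → A2 → A7 is active, A4 and A7 are not d-separated given {A5, A6}.

No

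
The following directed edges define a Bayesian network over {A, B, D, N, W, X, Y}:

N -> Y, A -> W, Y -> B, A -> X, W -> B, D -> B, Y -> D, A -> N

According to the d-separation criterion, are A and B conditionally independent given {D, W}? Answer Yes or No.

3 paths connect A and B; each must be blocked for d-separation to hold:
Path 1: A → W → B
  W is a chain here and W is conditioned on, so the path is blocked at W.
Path 2: A → N → Y → B
  N is a chain and N is not conditioned on; Y is a chain and Y is not conditioned on — no node blocks this path, so it is active.
Path 3: A → N → Y → D → B
  D is a chain here and D is conditioned on, so the path is blocked at D.
Since the path A → N → Y → B is active, A and B are not d-separated given {D, W}.

No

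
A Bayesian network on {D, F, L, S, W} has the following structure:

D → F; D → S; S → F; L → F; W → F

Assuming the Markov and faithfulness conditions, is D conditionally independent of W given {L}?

There are 2 undirected paths between D and W; checking each against the conditioning set {L}:
Path 1: D → F ← W
  F is a collider here and neither F nor any of its descendants is conditioned on, so the collider stays closed — the path is blocked at F.
Path 2: D → S → F ← W
  F is a collider here and neither F nor any of its descendants is conditioned on, so the collider stays closed — the path is blocked at F.
All paths are blocked; D ⊥ W | {L} holds.

Yes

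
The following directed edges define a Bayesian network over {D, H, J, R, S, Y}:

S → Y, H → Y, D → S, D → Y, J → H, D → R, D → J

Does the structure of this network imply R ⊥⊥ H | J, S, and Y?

There are 3 undirected paths between R and H; checking each against the conditioning set {J, S, Y}:
  1. R ← D → Y ← H — D:fork[open]; Y:collider[open] ⇒ active
  2. R ← D → J → H — D:fork[open]; J:chain[blocks] ⇒ blocked
  3. R ← D → S → Y ← H — D:fork[open]; S:chain[blocks]; Y:collider[open] ⇒ blocked
Because an active path exists, R and H are not d-separated.

No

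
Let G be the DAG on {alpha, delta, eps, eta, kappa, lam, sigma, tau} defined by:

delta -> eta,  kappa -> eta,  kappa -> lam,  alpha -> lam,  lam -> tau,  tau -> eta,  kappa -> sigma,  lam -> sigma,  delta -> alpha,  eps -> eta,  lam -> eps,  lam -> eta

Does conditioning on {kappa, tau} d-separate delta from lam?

Enumerating the 6 paths from delta to lam and testing each for blocking by {kappa, tau}:
Path 1: delta → eta ← eps ← lam
  eta is a collider here and neither eta nor any of its descendants is conditioned on, so the collider stays closed — the path is blocked at eta.
Path 2: delta → eta ← lam
  eta is a collider here and neither eta nor any of its descendants is conditioned on, so the collider stays closed — the path is blocked at eta.
Path 3: delta → eta ← kappa → sigma ← lam
  eta is a collider here and neither eta nor any of its descendants is conditioned on, so the collider stays closed — the path is blocked at eta.
Path 4: delta → eta ← kappa → lam
  eta is a collider here and neither eta nor any of its descendants is conditioned on, so the collider stays closed — the path is blocked at eta.
Path 5: delta → eta ← tau ← lam
  eta is a collider here and neither eta nor any of its descendants is conditioned on, so the collider stays closed — the path is blocked at eta.
Path 6: delta → alpha → lam
  alpha is a chain and alpha is not conditioned on — no node blocks this path, so it is active.
Because an active path exists, delta and lam are not d-separated.

No — delta and lam are not d-separated given {kappa, tau}.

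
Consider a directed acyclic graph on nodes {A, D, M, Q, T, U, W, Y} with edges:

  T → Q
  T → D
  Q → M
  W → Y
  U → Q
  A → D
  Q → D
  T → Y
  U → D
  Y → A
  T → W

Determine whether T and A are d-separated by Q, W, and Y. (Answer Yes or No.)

Yes — T and A are d-separated given {Q, W, Y}.

We examine all 5 paths between T and A:
Path 1: T → Y → A
  Y is a chain here and Y is conditioned on, so the path is blocked at Y.
Path 2: T → W → Y → A
  W is a chain here and W is conditioned on, so the path is blocked at W.
Path 3: T → Q → D ← A
  Q is a chain here and Q is conditioned on, so the path is blocked at Q.
Path 4: T → Q ← U → D ← A
  D is a collider here and neither D nor any of its descendants is conditioned on, so the collider stays closed — the path is blocked at D.
Path 5: T → D ← A
  D is a collider here and neither D nor any of its descendants is conditioned on, so the collider stays closed — the path is blocked at D.
All paths are blocked; T ⊥ A | {Q, W, Y} holds.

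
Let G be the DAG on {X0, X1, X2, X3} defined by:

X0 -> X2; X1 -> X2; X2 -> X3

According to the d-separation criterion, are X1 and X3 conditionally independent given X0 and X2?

There is one path between X1 and X3:
Path 1: X1 → X2 → X3
  X2 is a chain here and X2 is conditioned on, so the path is blocked at X2.
Every path is blocked, so X1 and X3 are d-separated given {X0, X2}.

Yes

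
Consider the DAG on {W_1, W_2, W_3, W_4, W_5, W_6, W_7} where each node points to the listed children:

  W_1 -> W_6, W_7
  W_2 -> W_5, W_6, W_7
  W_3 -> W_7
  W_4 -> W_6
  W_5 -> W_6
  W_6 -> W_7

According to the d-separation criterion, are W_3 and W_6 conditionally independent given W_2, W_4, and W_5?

4 paths connect W_3 and W_6; each must be blocked for d-separation to hold:
Path 1: W_3 → W_7 ← W_6
  W_7 is a collider here and neither W_7 nor any of its descendants is conditioned on, so the collider stays closed — the path is blocked at W_7.
Path 2: W_3 → W_7 ← W_1 → W_6
  W_7 is a collider here and neither W_7 nor any of its descendants is conditioned on, so the collider stays closed — the path is blocked at W_7.
Path 3: W_3 → W_7 ← W_2 → W_6
  W_7 is a collider here and neither W_7 nor any of its descendants is conditioned on, so the collider stays closed — the path is blocked at W_7.
Path 4: W_3 → W_7 ← W_2 → W_5 → W_6
  W_7 is a collider here and neither W_7 nor any of its descendants is conditioned on, so the collider stays closed — the path is blocked at W_7.
All paths are blocked; W_3 ⊥ W_6 | {W_2, W_4, W_5} holds.

Yes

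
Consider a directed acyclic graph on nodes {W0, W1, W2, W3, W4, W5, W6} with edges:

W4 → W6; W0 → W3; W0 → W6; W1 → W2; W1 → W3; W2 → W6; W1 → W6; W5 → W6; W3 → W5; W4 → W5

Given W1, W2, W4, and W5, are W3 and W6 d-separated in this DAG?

There are 5 undirected paths between W3 and W6; checking each against the conditioning set {W1, W2, W4, W5}:
Path 1: W3 ← W0 → W6
  W0 is a fork and W0 is not conditioned on — no node blocks this path, so it is active.
Path 2: W3 ← W1 → W6
  W1 is a fork here and W1 is conditioned on, so the path is blocked at W1.
Path 3: W3 ← W1 → W2 → W6
  W1 is a fork here and W1 is conditioned on, so the path is blocked at W1.
Path 4: W3 → W5 → W6
  W5 is a chain here and W5 is conditioned on, so the path is blocked at W5.
Path 5: W3 → W5 ← W4 → W6
  W4 is a fork here and W4 is conditioned on, so the path is blocked at W4.
Since the path W3 ← W0 → W6 is active, W3 and W6 are not d-separated given {W1, W2, W4, W5}.

No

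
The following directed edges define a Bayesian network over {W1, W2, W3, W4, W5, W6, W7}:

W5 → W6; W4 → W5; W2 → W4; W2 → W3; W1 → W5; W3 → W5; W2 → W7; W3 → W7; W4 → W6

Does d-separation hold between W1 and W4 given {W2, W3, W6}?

Enumerating the 4 paths from W1 to W4 and testing each for blocking by {W2, W3, W6}:
Path 1: W1 → W5 ← W4
  W5 is a collider and its descendant W6 is conditioned on, which opens it — no node blocks this path, so it is active.
Path 2: W1 → W5 → W6 ← W4
  W5 is a chain and W5 is not conditioned on; W6 is a collider and W6 is conditioned on, which opens it — no node blocks this path, so it is active.
Path 3: W1 → W5 ← W3 → W7 ← W2 → W4
  W3 is a fork here and W3 is conditioned on, so the path is blocked at W3.
Path 4: W1 → W5 ← W3 ← W2 → W4
  W3 is a chain here and W3 is conditioned on, so the path is blocked at W3.
At least one path is unblocked, so d-separation fails.

No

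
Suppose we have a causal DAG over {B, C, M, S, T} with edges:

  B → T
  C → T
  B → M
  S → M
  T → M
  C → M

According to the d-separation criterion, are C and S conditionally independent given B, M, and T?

No

There are 3 undirected paths between C and S; checking each against the conditioning set {B, M, T}:
Path 1: C → M ← S
  M is a collider and M is conditioned on, which opens it — no node blocks this path, so it is active.
Path 2: C → T → M ← S
  T is a chain here and T is conditioned on, so the path is blocked at T.
Path 3: C → T ← B → M ← S
  B is a fork here and B is conditioned on, so the path is blocked at B.
Because an active path exists, C and S are not d-separated.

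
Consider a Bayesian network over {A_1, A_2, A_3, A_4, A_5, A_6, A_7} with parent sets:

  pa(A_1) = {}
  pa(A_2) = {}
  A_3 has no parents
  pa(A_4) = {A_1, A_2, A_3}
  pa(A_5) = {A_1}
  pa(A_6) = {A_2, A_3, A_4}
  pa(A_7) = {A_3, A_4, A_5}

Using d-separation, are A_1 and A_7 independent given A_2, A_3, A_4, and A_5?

Yes — A_1 and A_7 are d-separated given {A_2, A_3, A_4, A_5}.

We examine all 5 paths between A_1 and A_7:
Path 1: A_1 → A_5 → A_7
  A_5 is a chain here and A_5 is conditioned on, so the path is blocked at A_5.
Path 2: A_1 → A_4 ← A_3 → A_7
  A_3 is a fork here and A_3 is conditioned on, so the path is blocked at A_3.
Path 3: A_1 → A_4 → A_6 ← A_3 → A_7
  A_4 is a chain here and A_4 is conditioned on, so the path is blocked at A_4.
Path 4: A_1 → A_4 ← A_2 → A_6 ← A_3 → A_7
  A_2 is a fork here and A_2 is conditioned on, so the path is blocked at A_2.
Path 5: A_1 → A_4 → A_7
  A_4 is a chain here and A_4 is conditioned on, so the path is blocked at A_4.
Since every path is blocked, d-separation holds.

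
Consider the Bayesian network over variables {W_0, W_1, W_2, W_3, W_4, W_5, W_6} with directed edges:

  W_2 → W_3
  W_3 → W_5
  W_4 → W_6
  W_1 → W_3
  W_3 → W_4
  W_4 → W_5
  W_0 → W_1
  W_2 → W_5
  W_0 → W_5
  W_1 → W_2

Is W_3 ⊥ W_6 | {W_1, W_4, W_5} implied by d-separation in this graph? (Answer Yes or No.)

There are 6 undirected paths between W_3 and W_6; checking each against the conditioning set {W_1, W_4, W_5}:
  1. W_3 → W_4 → W_6 — W_4:chain[blocks] ⇒ blocked
  2. W_3 → W_5 ← W_4 → W_6 — W_5:collider[open]; W_4:fork[blocks] ⇒ blocked
  3. W_3 ← W_1 ← W_0 → W_5 ← W_4 → W_6 — W_1:chain[blocks]; W_0:fork[open]; W_5:collider[open]; W_4:fork[blocks] ⇒ blocked
  4. W_3 ← W_1 → W_2 → W_5 ← W_4 → W_6 — W_1:fork[blocks]; W_2:chain[open]; W_5:collider[open]; W_4:fork[blocks] ⇒ blocked
  5. W_3 ← W_2 → W_5 ← W_4 → W_6 — W_2:fork[open]; W_5:collider[open]; W_4:fork[blocks] ⇒ blocked
  6. W_3 ← W_2 ← W_1 ← W_0 → W_5 ← W_4 → W_6 — W_2:chain[open]; W_1:chain[blocks]; W_0:fork[open]; W_5:collider[open]; W_4:fork[blocks] ⇒ blocked
Since every path is blocked, d-separation holds.

Yes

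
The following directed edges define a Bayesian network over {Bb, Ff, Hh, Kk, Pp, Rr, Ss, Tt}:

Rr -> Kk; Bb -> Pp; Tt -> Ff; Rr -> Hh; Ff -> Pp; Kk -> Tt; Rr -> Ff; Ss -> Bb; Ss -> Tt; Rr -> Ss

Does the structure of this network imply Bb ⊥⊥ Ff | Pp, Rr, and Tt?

Enumerating the 5 paths from Bb to Ff and testing each for blocking by {Pp, Rr, Tt}:
Path 1: Bb → Pp ← Ff
  Pp is a collider and Pp is conditioned on, which opens it — no node blocks this path, so it is active.
Path 2: Bb ← Ss → Tt → Ff
  Tt is a chain here and Tt is conditioned on, so the path is blocked at Tt.
Path 3: Bb ← Ss → Tt ← Kk ← Rr → Ff
  Rr is a fork here and Rr is conditioned on, so the path is blocked at Rr.
Path 4: Bb ← Ss ← Rr → Ff
  Rr is a fork here and Rr is conditioned on, so the path is blocked at Rr.
Path 5: Bb ← Ss ← Rr → Kk → Tt → Ff
  Rr is a fork here and Rr is conditioned on, so the path is blocked at Rr.
Because an active path exists, Bb and Ff are not d-separated.

No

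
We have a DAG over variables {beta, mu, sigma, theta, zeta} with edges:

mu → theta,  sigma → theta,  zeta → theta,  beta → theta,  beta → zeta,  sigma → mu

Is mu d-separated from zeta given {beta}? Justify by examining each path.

Yes

Enumerating the 4 paths from mu to zeta and testing each for blocking by {beta}:
Path 1: mu → theta ← beta → zeta
  theta is a collider here and neither theta nor any of its descendants is conditioned on, so the collider stays closed — the path is blocked at theta.
Path 2: mu → theta ← zeta
  theta is a collider here and neither theta nor any of its descendants is conditioned on, so the collider stays closed — the path is blocked at theta.
Path 3: mu ← sigma → theta ← beta → zeta
  theta is a collider here and neither theta nor any of its descendants is conditioned on, so the collider stays closed — the path is blocked at theta.
Path 4: mu ← sigma → theta ← zeta
  theta is a collider here and neither theta nor any of its descendants is conditioned on, so the collider stays closed — the path is blocked at theta.
Every path is blocked, so mu and zeta are d-separated given {beta}.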